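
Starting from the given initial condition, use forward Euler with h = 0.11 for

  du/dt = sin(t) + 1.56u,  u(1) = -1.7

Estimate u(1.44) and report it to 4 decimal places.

Euler: u_{n+1} = u_n + h·f(t_n, u_n).
t=1.000000, u=-1.700000: f=-1.810529 → u ← -1.700000 + 0.11·(-1.810529) = -1.899158
t=1.110000, u=-1.899158: f=-2.066988 → u ← -1.899158 + 0.11·(-2.066988) = -2.126527
t=1.220000, u=-2.126527: f=-2.378283 → u ← -2.126527 + 0.11·(-2.378283) = -2.388138
t=1.330000, u=-2.388138: f=-2.754347 → u ← -2.388138 + 0.11·(-2.754347) = -2.691116
u(1.44) ≈ -2.6911

-2.6911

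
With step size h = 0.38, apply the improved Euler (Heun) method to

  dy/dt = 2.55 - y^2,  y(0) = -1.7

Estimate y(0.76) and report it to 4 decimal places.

Heun: k1 = f(t_n, y_n); k2 = f(t_n + h, y_n + h·k1); y_{n+1} = y_n + (h/2)·(k1 + k2).
t=0.000000, y=-1.700000:
  k1 = f(0.000000, -1.700000) = -0.340000
  k2 = f(0.380000, -1.829200) = -0.795973
  y ← -1.700000 + (0.38/2)·(-0.340000 + (-0.795973)) = -1.915835
t=0.380000, y=-1.915835:
  k1 = f(0.380000, -1.915835) = -1.120423
  k2 = f(0.760000, -2.341596) = -2.933070
  y ← -1.915835 + (0.38/2)·(-1.120423 + (-2.933070)) = -2.685998
y(0.76) ≈ -2.6860

-2.6860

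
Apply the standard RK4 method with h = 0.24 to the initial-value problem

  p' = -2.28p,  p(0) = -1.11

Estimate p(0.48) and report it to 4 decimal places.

RK4: k1 = f(x_n, p_n); k2 = f(x_n + h/2, p_n + (h/2)·k1); k3 = f(x_n + h/2, p_n + (h/2)·k2); k4 = f(x_n + h, p_n + h·k3); p_{n+1} = p_n + (h/6)·(k1 + 2k2 + 2k3 + k4).
x=0.000000, p=-1.110000:
  k1 = f(0.000000, -1.110000) = 2.530800
  k2 = f(0.120000, -0.806304) = 1.838373
  k3 = f(0.120000, -0.889395) = 2.027821
  k4 = f(0.240000, -0.623323) = 1.421176
  p ← -1.110000 + (0.24/6)·(k1 + 2k2 + 2k3 + k4) = -0.642625
x=0.240000, p=-0.642625:
  k1 = f(0.240000, -0.642625) = 1.465186
  k2 = f(0.360000, -0.466803) = 1.064311
  k3 = f(0.360000, -0.514908) = 1.173990
  k4 = f(0.480000, -0.360868) = 0.822778
  p ← -0.642625 + (0.24/6)·(k1 + 2k2 + 2k3 + k4) = -0.372043
p(0.48) ≈ -0.3720

-0.3720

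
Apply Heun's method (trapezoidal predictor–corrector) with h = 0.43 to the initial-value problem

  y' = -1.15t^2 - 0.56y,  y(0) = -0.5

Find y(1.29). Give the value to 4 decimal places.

-0.9950

Heun: k1 = f(t_n, y_n); k2 = f(t_n + h, y_n + h·k1); y_{n+1} = y_n + (h/2)·(k1 + k2).
t=0.000000, y=-0.500000:
  k1 = f(0.000000, -0.500000) = 0.280000
  k2 = f(0.430000, -0.379600) = -0.000059
  y ← -0.500000 + (0.43/2)·(0.280000 + (-0.000059)) = -0.439813
t=0.430000, y=-0.439813:
  k1 = f(0.430000, -0.439813) = 0.033660
  k2 = f(0.860000, -0.425339) = -0.612350
  y ← -0.439813 + (0.43/2)·(0.033660 + (-0.612350)) = -0.564231
t=0.860000, y=-0.564231:
  k1 = f(0.860000, -0.564231) = -0.534571
  k2 = f(1.290000, -0.794096) = -1.469021
  y ← -0.564231 + (0.43/2)·(-0.534571 + (-1.469021)) = -0.995003
y(1.29) ≈ -0.9950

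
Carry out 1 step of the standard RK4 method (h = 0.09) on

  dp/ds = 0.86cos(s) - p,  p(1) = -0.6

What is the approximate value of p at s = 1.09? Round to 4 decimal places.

RK4: k1 = f(s_n, p_n); k2 = f(s_n + h/2, p_n + (h/2)·k1); k3 = f(s_n + h/2, p_n + (h/2)·k2); k4 = f(s_n + h, p_n + h·k3); p_{n+1} = p_n + (h/6)·(k1 + 2k2 + 2k3 + k4).
s=1.000000, p=-0.600000:
  k1 = f(1.000000, -0.600000) = 1.064660
  k2 = f(1.045000, -0.552090) = 0.983726
  k3 = f(1.045000, -0.555732) = 0.987368
  k4 = f(1.090000, -0.511137) = 0.908874
  p ← -0.600000 + (0.09/6)·(k1 + 2k2 + 2k3 + k4) = -0.511264
p(1.09) ≈ -0.5113

-0.5113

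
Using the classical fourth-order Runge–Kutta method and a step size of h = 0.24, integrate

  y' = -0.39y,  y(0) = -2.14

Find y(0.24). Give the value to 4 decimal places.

-1.9488

RK4: k1 = f(x_n, y_n); k2 = f(x_n + h/2, y_n + (h/2)·k1); k3 = f(x_n + h/2, y_n + (h/2)·k2); k4 = f(x_n + h, y_n + h·k3); y_{n+1} = y_n + (h/6)·(k1 + 2k2 + 2k3 + k4).
x=0.000000, y=-2.140000:
  k1 = f(0.000000, -2.140000) = 0.834600
  k2 = f(0.120000, -2.039848) = 0.795541
  k3 = f(0.120000, -2.044535) = 0.797369
  k4 = f(0.240000, -1.948632) = 0.759966
  y ← -2.140000 + (0.24/6)·(k1 + 2k2 + 2k3 + k4) = -1.948785
y(0.24) ≈ -1.9488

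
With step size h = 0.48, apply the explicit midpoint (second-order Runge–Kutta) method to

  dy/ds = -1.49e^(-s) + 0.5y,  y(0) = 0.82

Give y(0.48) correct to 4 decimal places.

Midpoint: k1 = f(s_n, y_n); k2 = f(s_n + h/2, y_n + (h/2)·k1); y_{n+1} = y_n + h·k2.
s=0.000000, y=0.820000:
  k1 = f(0.000000, 0.820000) = -1.080000
  k2 = f(0.240000, 0.560800) = -0.891676
  y ← 0.820000 + 0.48·(-0.891676) = 0.391996
y(0.48) ≈ 0.3920

0.3920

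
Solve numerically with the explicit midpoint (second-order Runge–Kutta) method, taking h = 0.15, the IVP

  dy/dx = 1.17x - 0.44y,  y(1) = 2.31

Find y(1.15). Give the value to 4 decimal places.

Midpoint: k1 = f(x_n, y_n); k2 = f(x_n + h/2, y_n + (h/2)·k1); y_{n+1} = y_n + h·k2.
x=1.000000, y=2.310000:
  k1 = f(1.000000, 2.310000) = 0.153600
  k2 = f(1.075000, 2.321520) = 0.236281
  y ← 2.310000 + 0.15·0.236281 = 2.345442
y(1.15) ≈ 2.3454

2.3454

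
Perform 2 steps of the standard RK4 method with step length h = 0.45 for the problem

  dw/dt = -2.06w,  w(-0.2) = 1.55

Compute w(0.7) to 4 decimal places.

RK4: k1 = f(t_n, w_n); k2 = f(t_n + h/2, w_n + (h/2)·k1); k3 = f(t_n + h/2, w_n + (h/2)·k2); k4 = f(t_n + h, w_n + h·k3); w_{n+1} = w_n + (h/6)·(k1 + 2k2 + 2k3 + k4).
t=-0.200000, w=1.550000:
  k1 = f(-0.200000, 1.550000) = -3.193000
  k2 = f(0.025000, 0.831575) = -1.713045
  k3 = f(0.025000, 1.164565) = -2.399004
  k4 = f(0.250000, 0.470448) = -0.969123
  w ← 1.550000 + (0.45/6)·(k1 + 2k2 + 2k3 + k4) = 0.621033
t=0.250000, w=0.621033:
  k1 = f(0.250000, 0.621033) = -1.279329
  k2 = f(0.475000, 0.333184) = -0.686360
  k3 = f(0.475000, 0.466602) = -0.961201
  k4 = f(0.700000, 0.188493) = -0.388296
  w ← 0.621033 + (0.45/6)·(k1 + 2k2 + 2k3 + k4) = 0.248827
w(0.7) ≈ 0.2488

0.2488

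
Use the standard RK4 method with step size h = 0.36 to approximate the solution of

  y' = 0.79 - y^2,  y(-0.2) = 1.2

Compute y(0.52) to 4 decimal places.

0.9660

RK4: k1 = f(s_n, y_n); k2 = f(s_n + h/2, y_n + (h/2)·k1); k3 = f(s_n + h/2, y_n + (h/2)·k2); k4 = f(s_n + h, y_n + h·k3); y_{n+1} = y_n + (h/6)·(k1 + 2k2 + 2k3 + k4).
s=-0.200000, y=1.200000:
  k1 = f(-0.200000, 1.200000) = -0.650000
  k2 = f(-0.020000, 1.083000) = -0.382889
  k3 = f(-0.020000, 1.131080) = -0.489342
  k4 = f(0.160000, 1.023837) = -0.258242
  y ← 1.200000 + (0.36/6)·(k1 + 2k2 + 2k3 + k4) = 1.040838
s=0.160000, y=1.040838:
  k1 = f(0.160000, 1.040838) = -0.293343
  k2 = f(0.340000, 0.988036) = -0.186215
  k3 = f(0.340000, 1.007319) = -0.224692
  k4 = f(0.520000, 0.959949) = -0.131502
  y ← 1.040838 + (0.36/6)·(k1 + 2k2 + 2k3 + k4) = 0.966038
y(0.52) ≈ 0.9660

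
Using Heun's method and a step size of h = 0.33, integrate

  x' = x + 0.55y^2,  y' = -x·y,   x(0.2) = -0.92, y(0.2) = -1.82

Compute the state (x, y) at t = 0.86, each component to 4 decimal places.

Heun on (x,y): k1 = f(t_n, state_n); k2 = f(t_n + h, state_n + h·k1); state_{n+1} = state_n + (h/2)·(k1 + k2).
0.200000: (-0.920000, -1.820000)
  k1 = (0.901820, -1.674400)
  predictor → (-0.622399, -2.372552)
  k2 = (2.473552, -1.476675)
  → (-0.363064, -2.339927)
0.530000: (-0.363064, -2.339927)
  k1 = (2.648329, -0.849542)
  predictor → (0.510885, -2.620276)
  k2 = (4.287102, 1.338660)
  → (0.781283, -2.259223)
(x(0.86), y(0.86)) ≈ (0.7813, -2.2592)

0.7813, -2.2592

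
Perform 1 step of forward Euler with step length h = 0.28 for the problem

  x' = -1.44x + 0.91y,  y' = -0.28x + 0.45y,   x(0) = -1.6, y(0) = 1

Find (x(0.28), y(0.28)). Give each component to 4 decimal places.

Euler on (x,y): x_{n+1} = x_n + h·x', y_{n+1} = y_n + h·y'.
0.000000: (-1.600000, 1.000000); f=(3.214000, 0.898000) → (-0.700080, 1.251440)
(x(0.28), y(0.28)) ≈ (-0.7001, 1.2514)

-0.7001, 1.2514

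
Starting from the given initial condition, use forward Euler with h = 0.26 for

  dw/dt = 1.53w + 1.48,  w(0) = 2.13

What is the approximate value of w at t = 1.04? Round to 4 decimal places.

Euler: w_{n+1} = w_n + h·f(t_n, w_n).
t=0.000000, w=2.130000: f=4.738900 → w ← 2.130000 + 0.26·4.738900 = 3.362114
t=0.260000, w=3.362114: f=6.624034 → w ← 3.362114 + 0.26·6.624034 = 5.084363
t=0.520000, w=5.084363: f=9.259075 → w ← 5.084363 + 0.26·9.259075 = 7.491723
t=0.780000, w=7.491723: f=12.942335 → w ← 7.491723 + 0.26·12.942335 = 10.856730
w(1.04) ≈ 10.8567

10.8567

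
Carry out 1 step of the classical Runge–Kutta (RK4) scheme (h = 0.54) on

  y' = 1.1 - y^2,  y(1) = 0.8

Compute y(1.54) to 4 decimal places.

0.9596

RK4: k1 = f(s_n, y_n); k2 = f(s_n + h/2, y_n + (h/2)·k1); k3 = f(s_n + h/2, y_n + (h/2)·k2); k4 = f(s_n + h, y_n + h·k3); y_{n+1} = y_n + (h/6)·(k1 + 2k2 + 2k3 + k4).
s=1.000000, y=0.800000:
  k1 = f(1.000000, 0.800000) = 0.460000
  k2 = f(1.270000, 0.924200) = 0.245854
  k3 = f(1.270000, 0.866381) = 0.349385
  k4 = f(1.540000, 0.988668) = 0.122536
  y ← 0.800000 + (0.54/6)·(k1 + 2k2 + 2k3 + k4) = 0.959571
y(1.54) ≈ 0.9596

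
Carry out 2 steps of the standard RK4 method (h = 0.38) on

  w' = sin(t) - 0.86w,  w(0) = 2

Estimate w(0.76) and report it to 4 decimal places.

RK4: k1 = f(t_n, w_n); k2 = f(t_n + h/2, w_n + (h/2)·k1); k3 = f(t_n + h/2, w_n + (h/2)·k2); k4 = f(t_n + h, w_n + h·k3); w_{n+1} = w_n + (h/6)·(k1 + 2k2 + 2k3 + k4).
t=0.000000, w=2.000000:
  k1 = f(0.000000, 2.000000) = -1.720000
  k2 = f(0.190000, 1.673200) = -1.250093
  k3 = f(0.190000, 1.762482) = -1.326876
  k4 = f(0.380000, 1.495787) = -0.915456
  w ← 2.000000 + (0.38/6)·(k1 + 2k2 + 2k3 + k4) = 1.506672
t=0.380000, w=1.506672:
  k1 = f(0.380000, 1.506672) = -0.924817
  k2 = f(0.570000, 1.330956) = -0.604990
  k3 = f(0.570000, 1.391723) = -0.657250
  k4 = f(0.760000, 1.256917) = -0.392027
  w ← 1.506672 + (0.38/6)·(k1 + 2k2 + 2k3 + k4) = 1.263388
w(0.76) ≈ 1.2634

1.2634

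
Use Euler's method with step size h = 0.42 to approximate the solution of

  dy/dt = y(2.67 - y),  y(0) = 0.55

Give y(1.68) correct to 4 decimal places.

2.6747

Euler: y_{n+1} = y_n + h·f(t_n, y_n).
t=0.000000, y=0.550000: f=1.166000 → y ← 0.550000 + 0.42·1.166000 = 1.039720
t=0.420000, y=1.039720: f=1.695035 → y ← 1.039720 + 0.42·1.695035 = 1.751635
t=0.840000, y=1.751635: f=1.608641 → y ← 1.751635 + 0.42·1.608641 = 2.427264
t=1.260000, y=2.427264: f=0.589185 → y ← 2.427264 + 0.42·0.589185 = 2.674721
y(1.68) ≈ 2.6747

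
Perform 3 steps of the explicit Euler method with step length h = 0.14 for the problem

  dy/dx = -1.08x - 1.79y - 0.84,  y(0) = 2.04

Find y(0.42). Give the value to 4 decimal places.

Euler: y_{n+1} = y_n + h·f(x_n, y_n).
x=0.000000, y=2.040000: f=-4.491600 → y ← 2.040000 + 0.14·(-4.491600) = 1.411176
x=0.140000, y=1.411176: f=-3.517205 → y ← 1.411176 + 0.14·(-3.517205) = 0.918767
x=0.280000, y=0.918767: f=-2.786993 → y ← 0.918767 + 0.14·(-2.786993) = 0.528588
y(0.42) ≈ 0.5286

0.5286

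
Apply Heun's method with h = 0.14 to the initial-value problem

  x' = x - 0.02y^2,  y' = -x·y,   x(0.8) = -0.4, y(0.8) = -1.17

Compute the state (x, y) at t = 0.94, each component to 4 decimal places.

-0.4642, -1.2425

Heun on (x,y): k1 = f(t_n, state_n); k2 = f(t_n + h, state_n + h·k1); state_{n+1} = state_n + (h/2)·(k1 + k2).
0.800000: (-0.400000, -1.170000)
  k1 = (-0.427378, -0.468000)
  predictor → (-0.459833, -1.235520)
  k2 = (-0.490363, -0.568133)
  → (-0.464242, -1.242529)
(x(0.94), y(0.94)) ≈ (-0.4642, -1.2425)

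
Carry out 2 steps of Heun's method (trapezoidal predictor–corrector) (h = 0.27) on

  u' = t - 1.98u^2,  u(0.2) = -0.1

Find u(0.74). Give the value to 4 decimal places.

Heun: k1 = f(t_n, u_n); k2 = f(t_n + h, u_n + h·k1); u_{n+1} = u_n + (h/2)·(k1 + k2).
t=0.200000, u=-0.100000:
  k1 = f(0.200000, -0.100000) = 0.180200
  k2 = f(0.470000, -0.051346) = 0.464780
  u ← -0.100000 + (0.27/2)·(0.180200 + 0.464780) = -0.012928
t=0.470000, u=-0.012928:
  k1 = f(0.470000, -0.012928) = 0.469669
  k2 = f(0.740000, 0.113883) = 0.714321
  u ← -0.012928 + (0.27/2)·(0.469669 + 0.714321) = 0.146911
u(0.74) ≈ 0.1469

0.1469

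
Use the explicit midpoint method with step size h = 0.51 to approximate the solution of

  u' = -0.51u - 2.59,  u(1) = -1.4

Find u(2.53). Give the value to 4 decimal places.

Midpoint: k1 = f(s_n, u_n); k2 = f(s_n + h/2, u_n + (h/2)·k1); u_{n+1} = u_n + h·k2.
s=1.000000, u=-1.400000:
  k1 = f(1.000000, -1.400000) = -1.876000
  k2 = f(1.255000, -1.878380) = -1.632026
  u ← -1.400000 + 0.51·(-1.632026) = -2.232333
s=1.510000, u=-2.232333:
  k1 = f(1.510000, -2.232333) = -1.451510
  k2 = f(1.765000, -2.602468) = -1.262741
  u ← -2.232333 + 0.51·(-1.262741) = -2.876331
s=2.020000, u=-2.876331:
  k1 = f(2.020000, -2.876331) = -1.123071
  k2 = f(2.275000, -3.162714) = -0.977016
  u ← -2.876331 + 0.51·(-0.977016) = -3.374609
u(2.53) ≈ -3.3746

-3.3746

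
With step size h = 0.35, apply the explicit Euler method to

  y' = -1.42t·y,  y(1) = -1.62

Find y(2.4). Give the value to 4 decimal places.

Euler: y_{n+1} = y_n + h·f(t_n, y_n).
t=1.000000, y=-1.620000: f=2.300400 → y ← -1.620000 + 0.35·2.300400 = -0.814860
t=1.350000, y=-0.814860: f=1.562087 → y ← -0.814860 + 0.35·1.562087 = -0.268130
t=1.700000, y=-0.268130: f=0.647265 → y ← -0.268130 + 0.35·0.647265 = -0.041587
t=2.050000, y=-0.041587: f=0.121060 → y ← -0.041587 + 0.35·0.121060 = 0.000784
y(2.4) ≈ 0.0008

0.0008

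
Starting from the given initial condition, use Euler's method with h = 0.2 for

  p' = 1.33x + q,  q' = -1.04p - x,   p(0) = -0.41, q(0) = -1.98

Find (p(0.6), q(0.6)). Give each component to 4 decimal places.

Euler on (p,q): p_{n+1} = p_n + h·p', q_{n+1} = q_n + h·q'.
0.000000: (-0.410000, -1.980000); f=(-1.980000, 0.426400) → (-0.806000, -1.894720)
0.200000: (-0.806000, -1.894720); f=(-1.628720, 0.638240) → (-1.131744, -1.767072)
0.400000: (-1.131744, -1.767072); f=(-1.235072, 0.777014) → (-1.378758, -1.611669)
(p(0.6), q(0.6)) ≈ (-1.3788, -1.6117)

-1.3788, -1.6117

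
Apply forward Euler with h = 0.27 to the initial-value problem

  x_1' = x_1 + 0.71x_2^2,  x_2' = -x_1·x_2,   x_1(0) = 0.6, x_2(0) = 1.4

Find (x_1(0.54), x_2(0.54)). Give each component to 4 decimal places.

Euler on (x_1,x_2): x_1_{n+1} = x_1_n + h·x_1', x_2_{n+1} = x_2_n + h·x_2'.
0.000000: (0.600000, 1.400000); f=(1.991600, -0.840000) → (1.137732, 1.173200)
0.270000: (1.137732, 1.173200); f=(2.114975, -1.334787) → (1.708775, 0.812807)
(x_1(0.54), x_2(0.54)) ≈ (1.7088, 0.8128)

1.7088, 0.8128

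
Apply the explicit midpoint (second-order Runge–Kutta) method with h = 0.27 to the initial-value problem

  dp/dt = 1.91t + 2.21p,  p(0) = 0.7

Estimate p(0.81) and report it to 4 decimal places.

Midpoint: k1 = f(t_n, p_n); k2 = f(t_n + h/2, p_n + (h/2)·k1); p_{n+1} = p_n + h·k2.
t=0.000000, p=0.700000:
  k1 = f(0.000000, 0.700000) = 1.547000
  k2 = f(0.135000, 0.908845) = 2.266397
  p ← 0.700000 + 0.27·2.266397 = 1.311927
t=0.270000, p=1.311927:
  k1 = f(0.270000, 1.311927) = 3.415059
  k2 = f(0.405000, 1.772960) = 4.691792
  p ← 1.311927 + 0.27·4.691792 = 2.578711
t=0.540000, p=2.578711:
  k1 = f(0.540000, 2.578711) = 6.730352
  k2 = f(0.675000, 3.487309) = 8.996202
  p ← 2.578711 + 0.27·8.996202 = 5.007686
p(0.81) ≈ 5.0077

5.0077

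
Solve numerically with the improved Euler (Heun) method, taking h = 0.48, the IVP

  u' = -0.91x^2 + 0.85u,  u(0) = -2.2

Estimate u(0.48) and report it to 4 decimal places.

-3.3310

Heun: k1 = f(x_n, u_n); k2 = f(x_n + h, u_n + h·k1); u_{n+1} = u_n + (h/2)·(k1 + k2).
x=0.000000, u=-2.200000:
  k1 = f(0.000000, -2.200000) = -1.870000
  k2 = f(0.480000, -3.097600) = -2.842624
  u ← -2.200000 + (0.48/2)·(-1.870000 + (-2.842624)) = -3.331030
u(0.48) ≈ -3.3310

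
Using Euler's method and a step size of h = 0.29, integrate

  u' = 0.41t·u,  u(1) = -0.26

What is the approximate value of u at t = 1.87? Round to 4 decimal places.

-0.3986

Euler: u_{n+1} = u_n + h·f(t_n, u_n).
t=1.000000, u=-0.260000: f=-0.106600 → u ← -0.260000 + 0.29·(-0.106600) = -0.290914
t=1.290000, u=-0.290914: f=-0.153864 → u ← -0.290914 + 0.29·(-0.153864) = -0.335535
t=1.580000, u=-0.335535: f=-0.217359 → u ← -0.335535 + 0.29·(-0.217359) = -0.398569
u(1.87) ≈ -0.3986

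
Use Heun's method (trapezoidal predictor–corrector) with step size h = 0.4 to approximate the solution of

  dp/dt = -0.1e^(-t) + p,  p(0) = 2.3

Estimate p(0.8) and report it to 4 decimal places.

4.9489

Heun: k1 = f(t_n, p_n); k2 = f(t_n + h, p_n + h·k1); p_{n+1} = p_n + (h/2)·(k1 + k2).
t=0.000000, p=2.300000:
  k1 = f(0.000000, 2.300000) = 2.200000
  k2 = f(0.400000, 3.180000) = 3.112968
  p ← 2.300000 + (0.4/2)·(2.200000 + 3.112968) = 3.362594
t=0.400000, p=3.362594:
  k1 = f(0.400000, 3.362594) = 3.295562
  k2 = f(0.800000, 4.680818) = 4.635885
  p ← 3.362594 + (0.4/2)·(3.295562 + 4.635885) = 4.948883
p(0.8) ≈ 4.9489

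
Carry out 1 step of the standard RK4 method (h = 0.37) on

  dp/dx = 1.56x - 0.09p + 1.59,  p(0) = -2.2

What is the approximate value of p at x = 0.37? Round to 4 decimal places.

RK4: k1 = f(x_n, p_n); k2 = f(x_n + h/2, p_n + (h/2)·k1); k3 = f(x_n + h/2, p_n + (h/2)·k2); k4 = f(x_n + h, p_n + h·k3); p_{n+1} = p_n + (h/6)·(k1 + 2k2 + 2k3 + k4).
x=0.000000, p=-2.200000:
  k1 = f(0.000000, -2.200000) = 1.788000
  k2 = f(0.185000, -1.869220) = 2.046830
  k3 = f(0.185000, -1.821336) = 2.042520
  k4 = f(0.370000, -1.444267) = 2.297184
  p ← -2.200000 + (0.37/6)·(k1 + 2k2 + 2k3 + k4) = -1.443727
p(0.37) ≈ -1.4437

-1.4437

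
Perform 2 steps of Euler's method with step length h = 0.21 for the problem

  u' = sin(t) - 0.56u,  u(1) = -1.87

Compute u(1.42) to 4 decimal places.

-1.1036

Euler: u_{n+1} = u_n + h·f(t_n, u_n).
t=1.000000, u=-1.870000: f=1.888671 → u ← -1.870000 + 0.21·1.888671 = -1.473379
t=1.210000, u=-1.473379: f=1.760708 → u ← -1.473379 + 0.21·1.760708 = -1.103630
u(1.42) ≈ -1.1036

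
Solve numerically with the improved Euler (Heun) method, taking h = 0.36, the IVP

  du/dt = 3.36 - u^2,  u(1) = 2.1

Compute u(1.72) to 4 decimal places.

Heun: k1 = f(t_n, u_n); k2 = f(t_n + h, u_n + h·k1); u_{n+1} = u_n + (h/2)·(k1 + k2).
t=1.000000, u=2.100000:
  k1 = f(1.000000, 2.100000) = -1.050000
  k2 = f(1.360000, 1.722000) = 0.394716
  u ← 2.100000 + (0.36/2)·(-1.050000 + 0.394716) = 1.982049
t=1.360000, u=1.982049:
  k1 = f(1.360000, 1.982049) = -0.568518
  k2 = f(1.720000, 1.777382) = 0.200912
  u ← 1.982049 + (0.36/2)·(-0.568518 + 0.200912) = 1.915880
u(1.72) ≈ 1.9159

1.9159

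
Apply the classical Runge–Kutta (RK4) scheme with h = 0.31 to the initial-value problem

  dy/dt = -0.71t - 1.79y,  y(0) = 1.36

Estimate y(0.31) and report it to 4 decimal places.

0.7527

RK4: k1 = f(t_n, y_n); k2 = f(t_n + h/2, y_n + (h/2)·k1); k3 = f(t_n + h/2, y_n + (h/2)·k2); k4 = f(t_n + h, y_n + h·k3); y_{n+1} = y_n + (h/6)·(k1 + 2k2 + 2k3 + k4).
t=0.000000, y=1.360000:
  k1 = f(0.000000, 1.360000) = -2.434400
  k2 = f(0.155000, 0.982668) = -1.869026
  k3 = f(0.155000, 1.070301) = -2.025889
  k4 = f(0.310000, 0.731974) = -1.530334
  y ← 1.360000 + (0.31/6)·(k1 + 2k2 + 2k3 + k4) = 0.752681
y(0.31) ≈ 0.7527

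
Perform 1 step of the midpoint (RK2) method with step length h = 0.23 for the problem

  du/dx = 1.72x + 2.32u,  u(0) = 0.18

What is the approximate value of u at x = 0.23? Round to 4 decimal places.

0.3472

Midpoint: k1 = f(x_n, u_n); k2 = f(x_n + h/2, u_n + (h/2)·k1); u_{n+1} = u_n + h·k2.
x=0.000000, u=0.180000:
  k1 = f(0.000000, 0.180000) = 0.417600
  k2 = f(0.115000, 0.228024) = 0.726816
  u ← 0.180000 + 0.23·0.726816 = 0.347168
u(0.23) ≈ 0.3472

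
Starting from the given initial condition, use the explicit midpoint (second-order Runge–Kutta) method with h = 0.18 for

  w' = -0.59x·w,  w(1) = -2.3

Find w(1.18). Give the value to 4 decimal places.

-2.0479

Midpoint: k1 = f(x_n, w_n); k2 = f(x_n + h/2, w_n + (h/2)·k1); w_{n+1} = w_n + h·k2.
x=1.000000, w=-2.300000:
  k1 = f(1.000000, -2.300000) = 1.357000
  k2 = f(1.090000, -2.177870) = 1.400588
  w ← -2.300000 + 0.18·1.400588 = -2.047894
w(1.18) ≈ -2.0479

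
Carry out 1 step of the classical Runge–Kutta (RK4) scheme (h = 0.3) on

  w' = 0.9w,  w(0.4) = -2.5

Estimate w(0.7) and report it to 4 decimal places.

-3.2749

RK4: k1 = f(t_n, w_n); k2 = f(t_n + h/2, w_n + (h/2)·k1); k3 = f(t_n + h/2, w_n + (h/2)·k2); k4 = f(t_n + h, w_n + h·k3); w_{n+1} = w_n + (h/6)·(k1 + 2k2 + 2k3 + k4).
t=0.400000, w=-2.500000:
  k1 = f(0.400000, -2.500000) = -2.250000
  k2 = f(0.550000, -2.837500) = -2.553750
  k3 = f(0.550000, -2.883062) = -2.594756
  k4 = f(0.700000, -3.278427) = -2.950584
  w ← -2.500000 + (0.3/6)·(k1 + 2k2 + 2k3 + k4) = -3.274880
w(0.7) ≈ -3.2749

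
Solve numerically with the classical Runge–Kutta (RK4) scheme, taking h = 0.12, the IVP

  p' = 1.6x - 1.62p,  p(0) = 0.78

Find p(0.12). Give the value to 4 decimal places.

RK4: k1 = f(x_n, p_n); k2 = f(x_n + h/2, p_n + (h/2)·k1); k3 = f(x_n + h/2, p_n + (h/2)·k2); k4 = f(x_n + h, p_n + h·k3); p_{n+1} = p_n + (h/6)·(k1 + 2k2 + 2k3 + k4).
x=0.000000, p=0.780000:
  k1 = f(0.000000, 0.780000) = -1.263600
  k2 = f(0.060000, 0.704184) = -1.044778
  k3 = f(0.060000, 0.717313) = -1.066048
  k4 = f(0.120000, 0.652074) = -0.864360
  p ← 0.780000 + (0.12/6)·(k1 + 2k2 + 2k3 + k4) = 0.653008
p(0.12) ≈ 0.6530

0.6530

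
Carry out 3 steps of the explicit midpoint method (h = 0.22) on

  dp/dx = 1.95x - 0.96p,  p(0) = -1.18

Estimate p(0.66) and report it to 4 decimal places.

-0.2759

Midpoint: k1 = f(x_n, p_n); k2 = f(x_n + h/2, p_n + (h/2)·k1); p_{n+1} = p_n + h·k2.
x=0.000000, p=-1.180000:
  k1 = f(0.000000, -1.180000) = 1.132800
  k2 = f(0.110000, -1.055392) = 1.227676
  p ← -1.180000 + 0.22·1.227676 = -0.909911
x=0.220000, p=-0.909911:
  k1 = f(0.220000, -0.909911) = 1.302515
  k2 = f(0.330000, -0.766635) = 1.379469
  p ← -0.909911 + 0.22·1.379469 = -0.606428
x=0.440000, p=-0.606428:
  k1 = f(0.440000, -0.606428) = 1.440171
  k2 = f(0.550000, -0.448009) = 1.502589
  p ← -0.606428 + 0.22·1.502589 = -0.275858
p(0.66) ≈ -0.2759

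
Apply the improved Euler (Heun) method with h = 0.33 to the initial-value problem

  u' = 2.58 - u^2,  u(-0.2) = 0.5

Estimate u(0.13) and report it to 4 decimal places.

1.0445

Heun: k1 = f(t_n, u_n); k2 = f(t_n + h, u_n + h·k1); u_{n+1} = u_n + (h/2)·(k1 + k2).
t=-0.200000, u=0.500000:
  k1 = f(-0.200000, 0.500000) = 2.330000
  k2 = f(0.130000, 1.268900) = 0.969893
  u ← 0.500000 + (0.33/2)·(2.330000 + 0.969893) = 1.044482
u(0.13) ≈ 1.0445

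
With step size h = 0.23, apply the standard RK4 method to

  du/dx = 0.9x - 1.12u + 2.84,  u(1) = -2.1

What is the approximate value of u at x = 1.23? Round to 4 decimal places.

RK4: k1 = f(x_n, u_n); k2 = f(x_n + h/2, u_n + (h/2)·k1); k3 = f(x_n + h/2, u_n + (h/2)·k2); k4 = f(x_n + h, u_n + h·k3); u_{n+1} = u_n + (h/6)·(k1 + 2k2 + 2k3 + k4).
x=1.000000, u=-2.100000:
  k1 = f(1.000000, -2.100000) = 6.092000
  k2 = f(1.115000, -1.399420) = 5.410850
  k3 = f(1.115000, -1.477752) = 5.498582
  k4 = f(1.230000, -0.835326) = 4.882565
  u ← -2.100000 + (0.23/6)·(k1 + 2k2 + 2k3 + k4) = -0.842918
u(1.23) ≈ -0.8429

-0.8429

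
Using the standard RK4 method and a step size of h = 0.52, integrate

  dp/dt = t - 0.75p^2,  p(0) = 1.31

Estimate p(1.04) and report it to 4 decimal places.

RK4: k1 = f(t_n, p_n); k2 = f(t_n + h/2, p_n + (h/2)·k1); k3 = f(t_n + h/2, p_n + (h/2)·k2); k4 = f(t_n + h, p_n + h·k3); p_{n+1} = p_n + (h/6)·(k1 + 2k2 + 2k3 + k4).
t=0.000000, p=1.310000:
  k1 = f(0.000000, 1.310000) = -1.287075
  k2 = f(0.260000, 0.975361) = -0.453496
  k3 = f(0.260000, 1.192091) = -0.805811
  k4 = f(0.520000, 0.890978) = -0.075382
  p ← 1.310000 + (0.52/6)·(k1 + 2k2 + 2k3 + k4) = 0.973641
t=0.520000, p=0.973641:
  k1 = f(0.520000, 0.973641) = -0.190982
  k2 = f(0.780000, 0.923985) = 0.139688
  k3 = f(0.780000, 1.009960) = 0.014986
  k4 = f(1.040000, 0.981433) = 0.317591
  p ← 0.973641 + (0.52/6)·(k1 + 2k2 + 2k3 + k4) = 1.011424
p(1.04) ≈ 1.0114

1.0114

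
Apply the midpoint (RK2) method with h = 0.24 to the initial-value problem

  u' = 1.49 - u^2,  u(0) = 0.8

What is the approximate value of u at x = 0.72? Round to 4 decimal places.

1.1283

Midpoint: k1 = f(x_n, u_n); k2 = f(x_n + h/2, u_n + (h/2)·k1); u_{n+1} = u_n + h·k2.
x=0.000000, u=0.800000:
  k1 = f(0.000000, 0.800000) = 0.850000
  k2 = f(0.120000, 0.902000) = 0.676396
  u ← 0.800000 + 0.24·0.676396 = 0.962335
x=0.240000, u=0.962335:
  k1 = f(0.240000, 0.962335) = 0.563911
  k2 = f(0.360000, 1.030004) = 0.429091
  u ← 0.962335 + 0.24·0.429091 = 1.065317
x=0.480000, u=1.065317:
  k1 = f(0.480000, 1.065317) = 0.355100
  k2 = f(0.600000, 1.107929) = 0.262494
  u ← 1.065317 + 0.24·0.262494 = 1.128315
u(0.72) ≈ 1.1283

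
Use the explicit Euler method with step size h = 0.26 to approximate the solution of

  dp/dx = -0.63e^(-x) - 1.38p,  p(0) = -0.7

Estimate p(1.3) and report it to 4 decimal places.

-0.2829

Euler: p_{n+1} = p_n + h·f(x_n, p_n).
x=0.000000, p=-0.700000: f=0.336000 → p ← -0.700000 + 0.26·0.336000 = -0.612640
x=0.260000, p=-0.612640: f=0.359681 → p ← -0.612640 + 0.26·0.359681 = -0.519123
x=0.520000, p=-0.519123: f=0.341842 → p ← -0.519123 + 0.26·0.341842 = -0.430244
x=0.780000, p=-0.430244: f=0.304941 → p ← -0.430244 + 0.26·0.304941 = -0.350959
x=1.040000, p=-0.350959: f=0.261648 → p ← -0.350959 + 0.26·0.261648 = -0.282931
p(1.3) ≈ -0.2829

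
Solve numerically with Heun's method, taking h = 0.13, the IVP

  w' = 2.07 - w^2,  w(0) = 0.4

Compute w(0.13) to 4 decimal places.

0.6314

Heun: k1 = f(x_n, w_n); k2 = f(x_n + h, w_n + h·k1); w_{n+1} = w_n + (h/2)·(k1 + k2).
x=0.000000, w=0.400000:
  k1 = f(0.000000, 0.400000) = 1.910000
  k2 = f(0.130000, 0.648300) = 1.649707
  w ← 0.400000 + (0.13/2)·(1.910000 + 1.649707) = 0.631381
w(0.13) ≈ 0.6314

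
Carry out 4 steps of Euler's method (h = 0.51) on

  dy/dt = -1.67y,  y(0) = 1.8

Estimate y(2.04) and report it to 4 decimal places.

Euler: y_{n+1} = y_n + h·f(t_n, y_n).
t=0.000000, y=1.800000: f=-3.006000 → y ← 1.800000 + 0.51·(-3.006000) = 0.266940
t=0.510000, y=0.266940: f=-0.445790 → y ← 0.266940 + 0.51·(-0.445790) = 0.039587
t=1.020000, y=0.039587: f=-0.066111 → y ← 0.039587 + 0.51·(-0.066111) = 0.005871
t=1.530000, y=0.005871: f=-0.009804 → y ← 0.005871 + 0.51·(-0.009804) = 0.000871
y(2.04) ≈ 0.0009

0.0009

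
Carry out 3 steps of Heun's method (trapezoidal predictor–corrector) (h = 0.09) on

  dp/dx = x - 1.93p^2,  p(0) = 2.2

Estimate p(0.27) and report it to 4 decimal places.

Heun: k1 = f(x_n, p_n); k2 = f(x_n + h, p_n + h·k1); p_{n+1} = p_n + (h/2)·(k1 + k2).
x=0.000000, p=2.200000:
  k1 = f(0.000000, 2.200000) = -9.341200
  k2 = f(0.090000, 1.359292) = -3.476012
  p ← 2.200000 + (0.09/2)·(-9.341200 + (-3.476012)) = 1.623225
x=0.090000, p=1.623225:
  k1 = f(0.090000, 1.623225) = -4.995281
  k2 = f(0.180000, 1.173650) = -2.478487
  p ← 1.623225 + (0.09/2)·(-4.995281 + (-2.478487)) = 1.286906
x=0.180000, p=1.286906:
  k1 = f(0.180000, 1.286906) = -3.016324
  k2 = f(0.270000, 1.015437) = -1.720045
  p ← 1.286906 + (0.09/2)·(-3.016324 + (-1.720045)) = 1.073769
p(0.27) ≈ 1.0738

1.0738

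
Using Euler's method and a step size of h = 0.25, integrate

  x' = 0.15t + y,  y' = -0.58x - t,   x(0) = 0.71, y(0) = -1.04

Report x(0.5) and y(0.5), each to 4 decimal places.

Euler on (x,y): x_{n+1} = x_n + h·x', y_{n+1} = y_n + h·y'.
0.000000: (0.710000, -1.040000); f=(-1.040000, -0.411800) → (0.450000, -1.142950)
0.250000: (0.450000, -1.142950); f=(-1.105450, -0.511000) → (0.173638, -1.270700)
(x(0.5), y(0.5)) ≈ (0.1736, -1.2707)

0.1736, -1.2707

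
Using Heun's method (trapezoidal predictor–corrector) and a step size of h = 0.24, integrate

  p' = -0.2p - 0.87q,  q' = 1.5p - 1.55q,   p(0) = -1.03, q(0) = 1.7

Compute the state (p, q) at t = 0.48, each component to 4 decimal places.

Heun on (p,q): k1 = f(t_n, state_n); k2 = f(t_n + h, state_n + h·k1); state_{n+1} = state_n + (h/2)·(k1 + k2).
0.000000: (-1.030000, 1.700000)
  k1 = (-1.273000, -4.180000)
  predictor → (-1.335520, 0.696800)
  k2 = (-0.339112, -3.083320)
  → (-1.223453, 0.828402)
0.240000: (-1.223453, 0.828402)
  k1 = (-0.476019, -3.119203)
  predictor → (-1.337698, 0.079793)
  k2 = (0.198120, -2.130226)
  → (-1.256801, 0.198470)
(p(0.48), q(0.48)) ≈ (-1.2568, 0.1985)

-1.2568, 0.1985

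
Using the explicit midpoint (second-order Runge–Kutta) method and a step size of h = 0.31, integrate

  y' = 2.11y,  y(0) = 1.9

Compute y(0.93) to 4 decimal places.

Midpoint: k1 = f(s_n, y_n); k2 = f(s_n + h/2, y_n + (h/2)·k1); y_{n+1} = y_n + h·k2.
s=0.000000, y=1.900000:
  k1 = f(0.000000, 1.900000) = 4.009000
  k2 = f(0.155000, 2.521395) = 5.320143
  y ← 1.900000 + 0.31·5.320143 = 3.549244
s=0.310000, y=3.549244:
  k1 = f(0.310000, 3.549244) = 7.488906
  k2 = f(0.465000, 4.710025) = 9.938152
  y ← 3.549244 + 0.31·9.938152 = 6.630072
s=0.620000, y=6.630072:
  k1 = f(0.620000, 6.630072) = 13.989451
  k2 = f(0.775000, 8.798437) = 18.564701
  y ← 6.630072 + 0.31·18.564701 = 12.385129
y(0.93) ≈ 12.3851

12.3851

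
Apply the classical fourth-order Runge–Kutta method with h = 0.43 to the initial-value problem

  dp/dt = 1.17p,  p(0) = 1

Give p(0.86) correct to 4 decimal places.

RK4: k1 = f(t_n, p_n); k2 = f(t_n + h/2, p_n + (h/2)·k1); k3 = f(t_n + h/2, p_n + (h/2)·k2); k4 = f(t_n + h, p_n + h·k3); p_{n+1} = p_n + (h/6)·(k1 + 2k2 + 2k3 + k4).
t=0.000000, p=1.000000:
  k1 = f(0.000000, 1.000000) = 1.170000
  k2 = f(0.215000, 1.251550) = 1.464313
  k3 = f(0.215000, 1.314827) = 1.538348
  k4 = f(0.430000, 1.661490) = 1.943943
  p ← 1.000000 + (0.43/6)·(k1 + 2k2 + 2k3 + k4) = 1.653547
t=0.430000, p=1.653547:
  k1 = f(0.430000, 1.653547) = 1.934650
  k2 = f(0.645000, 2.069497) = 2.421312
  k3 = f(0.645000, 2.174129) = 2.543731
  k4 = f(0.860000, 2.747352) = 3.214402
  p ← 1.653547 + (0.43/6)·(k1 + 2k2 + 2k3 + k4) = 2.734219
p(0.86) ≈ 2.7342

2.7342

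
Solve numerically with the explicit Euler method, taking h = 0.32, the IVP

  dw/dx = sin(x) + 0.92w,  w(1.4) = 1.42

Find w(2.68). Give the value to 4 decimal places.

5.7952

Euler: w_{n+1} = w_n + h·f(x_n, w_n).
x=1.400000, w=1.420000: f=2.291850 → w ← 1.420000 + 0.32·2.291850 = 2.153392
x=1.720000, w=2.153392: f=2.970010 → w ← 2.153392 + 0.32·2.970010 = 3.103795
x=2.040000, w=3.103795: f=3.747420 → w ← 3.103795 + 0.32·3.747420 = 4.302970
x=2.360000, w=4.302970: f=4.663143 → w ← 4.302970 + 0.32·4.663143 = 5.795175
w(2.68) ≈ 5.7952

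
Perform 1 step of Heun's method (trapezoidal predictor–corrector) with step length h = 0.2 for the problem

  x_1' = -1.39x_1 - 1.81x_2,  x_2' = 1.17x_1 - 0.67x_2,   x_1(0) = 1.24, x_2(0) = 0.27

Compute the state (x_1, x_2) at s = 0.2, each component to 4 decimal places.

Heun on (x_1,x_2): k1 = f(s_n, state_n); k2 = f(s_n + h, state_n + h·k1); state_{n+1} = state_n + (h/2)·(k1 + k2).
0.000000: (1.240000, 0.270000)
  k1 = (-2.212300, 1.269900)
  predictor → (0.797540, 0.523980)
  k2 = (-2.056984, 0.582055)
  → (0.813072, 0.455196)
(x_1(0.2), x_2(0.2)) ≈ (0.8131, 0.4552)

0.8131, 0.4552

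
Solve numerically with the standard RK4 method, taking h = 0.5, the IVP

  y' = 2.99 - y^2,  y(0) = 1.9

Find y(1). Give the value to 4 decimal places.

RK4: k1 = f(x_n, y_n); k2 = f(x_n + h/2, y_n + (h/2)·k1); k3 = f(x_n + h/2, y_n + (h/2)·k2); k4 = f(x_n + h, y_n + h·k3); y_{n+1} = y_n + (h/6)·(k1 + 2k2 + 2k3 + k4).
x=0.000000, y=1.900000:
  k1 = f(0.000000, 1.900000) = -0.620000
  k2 = f(0.250000, 1.745000) = -0.055025
  k3 = f(0.250000, 1.886244) = -0.567915
  k4 = f(0.500000, 1.616042) = 0.378407
  y ← 1.900000 + (0.5/6)·(k1 + 2k2 + 2k3 + k4) = 1.776044
x=0.500000, y=1.776044:
  k1 = f(0.500000, 1.776044) = -0.164332
  k2 = f(0.750000, 1.734961) = -0.020089
  k3 = f(0.750000, 1.771022) = -0.146517
  k4 = f(1.000000, 1.702785) = 0.090522
  y ← 1.776044 + (0.5/6)·(k1 + 2k2 + 2k3 + k4) = 1.742125
y(1) ≈ 1.7421

1.7421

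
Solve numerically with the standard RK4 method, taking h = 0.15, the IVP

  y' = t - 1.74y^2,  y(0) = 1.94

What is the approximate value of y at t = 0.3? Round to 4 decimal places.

0.9957

RK4: k1 = f(t_n, y_n); k2 = f(t_n + h/2, y_n + (h/2)·k1); k3 = f(t_n + h/2, y_n + (h/2)·k2); k4 = f(t_n + h, y_n + h·k3); y_{n+1} = y_n + (h/6)·(k1 + 2k2 + 2k3 + k4).
t=0.000000, y=1.940000:
  k1 = f(0.000000, 1.940000) = -6.548664
  k2 = f(0.075000, 1.448850) = -3.577550
  k3 = f(0.075000, 1.671684) = -4.787476
  k4 = f(0.150000, 1.221879) = -2.447798
  y ← 1.940000 + (0.15/6)·(k1 + 2k2 + 2k3 + k4) = 1.296837
t=0.150000, y=1.296837:
  k1 = f(0.150000, 1.296837) = -2.776309
  k2 = f(0.225000, 1.088614) = -1.837040
  k3 = f(0.225000, 1.159059) = -2.112547
  k4 = f(0.300000, 0.979955) = -1.370943
  y ← 1.296837 + (0.15/6)·(k1 + 2k2 + 2k3 + k4) = 0.995676
y(0.3) ≈ 0.9957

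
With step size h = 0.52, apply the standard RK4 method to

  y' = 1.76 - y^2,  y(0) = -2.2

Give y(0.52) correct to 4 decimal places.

-14.7469

RK4: k1 = f(x_n, y_n); k2 = f(x_n + h/2, y_n + (h/2)·k1); k3 = f(x_n + h/2, y_n + (h/2)·k2); k4 = f(x_n + h, y_n + h·k3); y_{n+1} = y_n + (h/6)·(k1 + 2k2 + 2k3 + k4).
x=0.000000, y=-2.200000:
  k1 = f(0.000000, -2.200000) = -3.080000
  k2 = f(0.260000, -3.000800) = -7.244801
  k3 = f(0.260000, -4.083648) = -14.916182
  k4 = f(0.520000, -9.956415) = -97.370196
  y ← -2.200000 + (0.52/6)·(k1 + 2k2 + 2k3 + k4) = -14.746921
y(0.52) ≈ -14.7469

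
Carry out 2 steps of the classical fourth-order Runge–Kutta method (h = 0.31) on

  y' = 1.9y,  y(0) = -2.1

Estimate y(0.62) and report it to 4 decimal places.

-6.8156

RK4: k1 = f(s_n, y_n); k2 = f(s_n + h/2, y_n + (h/2)·k1); k3 = f(s_n + h/2, y_n + (h/2)·k2); k4 = f(s_n + h, y_n + h·k3); y_{n+1} = y_n + (h/6)·(k1 + 2k2 + 2k3 + k4).
s=0.000000, y=-2.100000:
  k1 = f(0.000000, -2.100000) = -3.990000
  k2 = f(0.155000, -2.718450) = -5.165055
  k3 = f(0.155000, -2.900584) = -5.511109
  k4 = f(0.310000, -3.808444) = -7.236043
  y ← -2.100000 + (0.31/6)·(k1 + 2k2 + 2k3 + k4) = -3.783216
s=0.310000, y=-3.783216:
  k1 = f(0.310000, -3.783216) = -7.188110
  k2 = f(0.465000, -4.897373) = -9.305008
  k3 = f(0.465000, -5.225492) = -9.928435
  k4 = f(0.620000, -6.861031) = -13.035958
  y ← -3.783216 + (0.31/6)·(k1 + 2k2 + 2k3 + k4) = -6.815582
y(0.62) ≈ -6.8156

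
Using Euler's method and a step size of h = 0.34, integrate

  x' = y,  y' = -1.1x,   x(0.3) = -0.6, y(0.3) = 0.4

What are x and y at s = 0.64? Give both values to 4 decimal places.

-0.4640, 0.6244

Euler on (x,y): x_{n+1} = x_n + h·x', y_{n+1} = y_n + h·y'.
0.300000: (-0.600000, 0.400000); f=(0.400000, 0.660000) → (-0.464000, 0.624400)
(x(0.64), y(0.64)) ≈ (-0.4640, 0.6244)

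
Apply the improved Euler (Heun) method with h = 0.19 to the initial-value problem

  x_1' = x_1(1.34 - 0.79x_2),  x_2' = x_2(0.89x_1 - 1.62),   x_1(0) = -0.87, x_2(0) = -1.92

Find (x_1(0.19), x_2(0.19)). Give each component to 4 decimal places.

Heun on (x_1,x_2): k1 = f(s_n, state_n); k2 = f(s_n + h, state_n + h·k1); state_{n+1} = state_n + (h/2)·(k1 + k2).
0.000000: (-0.870000, -1.920000)
  k1 = (-2.485416, 4.597056)
  predictor → (-1.342229, -1.046559)
  k2 = (-2.908318, 2.945629)
  → (-1.382405, -1.203445)
(x_1(0.19), x_2(0.19)) ≈ (-1.3824, -1.2034)

-1.3824, -1.2034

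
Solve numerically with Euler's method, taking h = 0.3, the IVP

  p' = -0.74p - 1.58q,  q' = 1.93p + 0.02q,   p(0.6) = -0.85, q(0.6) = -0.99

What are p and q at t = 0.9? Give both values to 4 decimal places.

-0.1920, -1.4881

Euler on (p,q): p_{n+1} = p_n + h·p', q_{n+1} = q_n + h·q'.
0.600000: (-0.850000, -0.990000); f=(2.193200, -1.660300) → (-0.192040, -1.488090)
(p(0.9), q(0.9)) ≈ (-0.1920, -1.4881)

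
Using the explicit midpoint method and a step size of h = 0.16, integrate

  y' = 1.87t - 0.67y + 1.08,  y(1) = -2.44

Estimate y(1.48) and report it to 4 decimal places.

Midpoint: k1 = f(t_n, y_n); k2 = f(t_n + h/2, y_n + (h/2)·k1); y_{n+1} = y_n + h·k2.
t=1.000000, y=-2.440000:
  k1 = f(1.000000, -2.440000) = 4.584800
  k2 = f(1.080000, -2.073216) = 4.488655
  y ← -2.440000 + 0.16·4.488655 = -1.721815
t=1.160000, y=-1.721815:
  k1 = f(1.160000, -1.721815) = 4.402816
  k2 = f(1.240000, -1.369590) = 4.316425
  y ← -1.721815 + 0.16·4.316425 = -1.031187
t=1.320000, y=-1.031187:
  k1 = f(1.320000, -1.031187) = 4.239295
  k2 = f(1.400000, -0.692044) = 4.161669
  y ← -1.031187 + 0.16·4.161669 = -0.365320
y(1.48) ≈ -0.3653

-0.3653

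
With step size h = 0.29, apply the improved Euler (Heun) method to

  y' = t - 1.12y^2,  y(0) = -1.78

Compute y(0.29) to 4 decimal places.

-3.5340

Heun: k1 = f(t_n, y_n); k2 = f(t_n + h, y_n + h·k1); y_{n+1} = y_n + (h/2)·(k1 + k2).
t=0.000000, y=-1.780000:
  k1 = f(0.000000, -1.780000) = -3.548608
  k2 = f(0.290000, -2.809096) = -8.547945
  y ← -1.780000 + (0.29/2)·(-3.548608 + (-8.547945)) = -3.534000
y(0.29) ≈ -3.5340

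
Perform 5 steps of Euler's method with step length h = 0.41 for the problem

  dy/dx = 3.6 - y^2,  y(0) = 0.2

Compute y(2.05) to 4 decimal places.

1.8776

Euler: y_{n+1} = y_n + h·f(x_n, y_n).
x=0.000000, y=0.200000: f=3.560000 → y ← 0.200000 + 0.41·3.560000 = 1.659600
x=0.410000, y=1.659600: f=0.845728 → y ← 1.659600 + 0.41·0.845728 = 2.006348
x=0.820000, y=2.006348: f=-0.425434 → y ← 2.006348 + 0.41·(-0.425434) = 1.831920
x=1.230000, y=1.831920: f=0.244067 → y ← 1.831920 + 0.41·0.244067 = 1.931988
x=1.640000, y=1.931988: f=-0.132578 → y ← 1.931988 + 0.41·(-0.132578) = 1.877631
y(2.05) ≈ 1.8776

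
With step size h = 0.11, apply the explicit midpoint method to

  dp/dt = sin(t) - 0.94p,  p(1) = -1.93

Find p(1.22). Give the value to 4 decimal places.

Midpoint: k1 = f(t_n, p_n); k2 = f(t_n + h/2, p_n + (h/2)·k1); p_{n+1} = p_n + h·k2.
t=1.000000, p=-1.930000:
  k1 = f(1.000000, -1.930000) = 2.655671
  k2 = f(1.055000, -1.783938) = 2.546802
  p ← -1.930000 + 0.11·2.546802 = -1.649852
t=1.110000, p=-1.649852:
  k1 = f(1.110000, -1.649852) = 2.446559
  k2 = f(1.165000, -1.515291) = 2.343162
  p ← -1.649852 + 0.11·2.343162 = -1.392104
p(1.22) ≈ -1.3921

-1.3921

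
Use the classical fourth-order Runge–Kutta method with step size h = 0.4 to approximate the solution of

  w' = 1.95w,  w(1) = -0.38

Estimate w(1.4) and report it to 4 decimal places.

-0.8279

RK4: k1 = f(x_n, w_n); k2 = f(x_n + h/2, w_n + (h/2)·k1); k3 = f(x_n + h/2, w_n + (h/2)·k2); k4 = f(x_n + h, w_n + h·k3); w_{n+1} = w_n + (h/6)·(k1 + 2k2 + 2k3 + k4).
x=1.000000, w=-0.380000:
  k1 = f(1.000000, -0.380000) = -0.741000
  k2 = f(1.200000, -0.528200) = -1.029990
  k3 = f(1.200000, -0.585998) = -1.142696
  k4 = f(1.400000, -0.837078) = -1.632303
  w ← -0.380000 + (0.4/6)·(k1 + 2k2 + 2k3 + k4) = -0.827912
w(1.4) ≈ -0.8279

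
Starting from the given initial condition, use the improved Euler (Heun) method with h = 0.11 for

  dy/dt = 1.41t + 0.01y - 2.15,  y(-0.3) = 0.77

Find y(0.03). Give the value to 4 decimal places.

Heun: k1 = f(t_n, y_n); k2 = f(t_n + h, y_n + h·k1); y_{n+1} = y_n + (h/2)·(k1 + k2).
t=-0.300000, y=0.770000:
  k1 = f(-0.300000, 0.770000) = -2.565300
  k2 = f(-0.190000, 0.487817) = -2.413022
  y ← 0.770000 + (0.11/2)·(-2.565300 + (-2.413022)) = 0.496192
t=-0.190000, y=0.496192:
  k1 = f(-0.190000, 0.496192) = -2.412938
  k2 = f(-0.080000, 0.230769) = -2.260492
  y ← 0.496192 + (0.11/2)·(-2.412938 + (-2.260492)) = 0.239154
t=-0.080000, y=0.239154:
  k1 = f(-0.080000, 0.239154) = -2.260408
  k2 = f(0.030000, -0.009491) = -2.107795
  y ← 0.239154 + (0.11/2)·(-2.260408 + (-2.107795)) = -0.001098
y(0.03) ≈ -0.0011

-0.0011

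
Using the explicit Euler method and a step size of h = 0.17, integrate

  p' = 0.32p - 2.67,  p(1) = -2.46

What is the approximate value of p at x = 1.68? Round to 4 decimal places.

-5.0098

Euler: p_{n+1} = p_n + h·f(x_n, p_n).
x=1.000000, p=-2.460000: f=-3.457200 → p ← -2.460000 + 0.17·(-3.457200) = -3.047724
x=1.170000, p=-3.047724: f=-3.645272 → p ← -3.047724 + 0.17·(-3.645272) = -3.667420
x=1.340000, p=-3.667420: f=-3.843574 → p ← -3.667420 + 0.17·(-3.843574) = -4.320828
x=1.510000, p=-4.320828: f=-4.052665 → p ← -4.320828 + 0.17·(-4.052665) = -5.009781
p(1.68) ≈ -5.0098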